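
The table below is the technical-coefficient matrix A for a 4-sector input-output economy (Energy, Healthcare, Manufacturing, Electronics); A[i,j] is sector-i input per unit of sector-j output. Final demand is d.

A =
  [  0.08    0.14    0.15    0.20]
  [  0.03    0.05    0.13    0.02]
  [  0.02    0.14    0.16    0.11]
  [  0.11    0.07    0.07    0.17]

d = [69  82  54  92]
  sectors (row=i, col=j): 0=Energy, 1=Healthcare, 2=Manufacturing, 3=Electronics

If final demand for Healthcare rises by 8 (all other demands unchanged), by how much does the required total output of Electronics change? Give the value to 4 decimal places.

1.1186

Form M = I − A:
  [  0.92   -0.14   -0.15   -0.20]
  [ -0.03    0.95   -0.13   -0.02]
  [ -0.02   -0.14    0.84   -0.11]
  [ -0.11   -0.07   -0.07    0.83]
Leontief inverse L = M⁻¹:
  [  1.1379    0.2299    0.2650    0.3148]
  [  0.0469    1.0910    0.1824    0.0618]
  [  0.0558    0.2056    1.2476    0.1837]
  [  0.1595    0.1398    0.1557    1.2673]
Total output x = L · d:
  x_0 = 1.1379·69 + 0.2299·82 + 0.2650·54 + 0.3148·92 = 140.6438
  x_1 = 0.0469·69 + 1.0910·82 + 0.1824·54 + 0.0618·92 = 108.2278
  x_2 = 0.0558·69 + 0.2056·82 + 1.2476·54 + 0.1837·92 = 104.9832
  x_3 = 0.1595·69 + 0.1398·82 + 0.1557·54 + 1.2673·92 = 147.4646
Δx_3 = L[3,1] · Δd_1 = 0.1398 · 8 = 1.1186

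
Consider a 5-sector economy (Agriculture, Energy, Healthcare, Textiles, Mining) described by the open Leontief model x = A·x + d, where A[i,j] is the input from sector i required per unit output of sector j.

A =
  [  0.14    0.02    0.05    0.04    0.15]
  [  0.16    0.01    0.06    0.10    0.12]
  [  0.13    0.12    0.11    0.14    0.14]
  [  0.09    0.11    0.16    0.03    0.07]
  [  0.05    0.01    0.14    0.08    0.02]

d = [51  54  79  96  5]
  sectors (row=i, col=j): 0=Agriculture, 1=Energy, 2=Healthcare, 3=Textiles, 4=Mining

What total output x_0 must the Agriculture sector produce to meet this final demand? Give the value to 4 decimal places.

Form M = I − A:
  [  0.86   -0.02   -0.05   -0.04   -0.15]
  [ -0.16    0.99   -0.06   -0.10   -0.12]
  [ -0.13   -0.12    0.89   -0.14   -0.14]
  [ -0.09   -0.11   -0.16    0.97   -0.07]
  [ -0.05   -0.01   -0.14   -0.08    0.98]
Leontief inverse L = M⁻¹:
  [  1.2128    0.0515    0.1219    0.0907    0.2158]
  [  0.2452    1.0518    0.1438    0.1556    0.1980]
  [  0.2587    0.1824    1.2314    0.2282    0.2542]
  [  0.1915    0.1579    0.2454    1.1039    0.1626]
  [  0.1170    0.0523    0.2036    0.1289    1.0830]
Total output x = L · d:
  x_0 = 1.2128·51 + 0.0515·54 + 0.1219·79 + 0.0907·96 + 0.2158·5 = 84.0540
  x_1 = 0.2452·51 + 1.0518·54 + 0.1438·79 + 0.1556·96 + 0.1980·5 = 96.5923
  x_2 = 0.2587·51 + 0.1824·54 + 1.2314·79 + 0.2282·96 + 0.2542·5 = 143.5033
  x_3 = 0.1915·51 + 0.1579·54 + 0.2454·79 + 1.1039·96 + 0.1626·5 = 144.4716
  x_4 = 0.1170·51 + 0.0523·54 + 0.2036·79 + 0.1289·96 + 1.0830·5 = 42.6702

84.0540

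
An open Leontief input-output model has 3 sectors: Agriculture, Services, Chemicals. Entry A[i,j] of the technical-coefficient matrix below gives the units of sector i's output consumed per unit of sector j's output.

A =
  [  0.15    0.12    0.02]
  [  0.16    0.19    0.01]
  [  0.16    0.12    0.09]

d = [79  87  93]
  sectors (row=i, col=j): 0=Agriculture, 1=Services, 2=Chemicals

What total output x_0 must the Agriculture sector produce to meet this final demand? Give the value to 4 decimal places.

Form M = I − A:
  [  0.85   -0.12   -0.02]
  [ -0.16    0.81   -0.01]
  [ -0.16   -0.12    0.91]
Leontief inverse L = M⁻¹:
  [  1.2166    0.1845    0.0288]
  [  0.2434    1.2735    0.0193]
  [  0.2460    0.2004    1.1065]
Total output x = L · d:
  x_0 = 1.2166·79 + 0.1845·87 + 0.0288·93 = 114.8394
  x_1 = 0.2434·79 + 1.2735·87 + 0.0193·93 = 131.8173
  x_2 = 0.2460·79 + 0.2004·87 + 1.1065·93 = 139.7719

114.8394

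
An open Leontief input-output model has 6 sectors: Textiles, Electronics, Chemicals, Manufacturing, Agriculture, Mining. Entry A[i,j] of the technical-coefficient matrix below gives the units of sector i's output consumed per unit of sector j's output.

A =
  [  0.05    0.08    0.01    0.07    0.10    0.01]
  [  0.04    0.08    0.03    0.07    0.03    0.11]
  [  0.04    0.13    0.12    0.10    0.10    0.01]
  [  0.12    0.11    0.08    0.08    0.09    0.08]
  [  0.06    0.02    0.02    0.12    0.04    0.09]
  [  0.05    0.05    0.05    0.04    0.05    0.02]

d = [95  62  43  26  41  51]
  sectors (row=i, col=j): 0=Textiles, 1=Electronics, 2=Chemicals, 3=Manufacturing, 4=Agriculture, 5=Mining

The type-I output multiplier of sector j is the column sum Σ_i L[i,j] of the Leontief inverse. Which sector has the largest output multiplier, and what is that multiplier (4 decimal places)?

Form M = I − A:
  [  0.95   -0.08   -0.01   -0.07   -0.10   -0.01]
  [ -0.04    0.92   -0.03   -0.07   -0.03   -0.11]
  [ -0.04   -0.13    0.88   -0.10   -0.10   -0.01]
  [ -0.12   -0.11   -0.08    0.92   -0.09   -0.08]
  [ -0.06   -0.02   -0.02   -0.12    0.96   -0.09]
  [ -0.05   -0.05   -0.05   -0.04   -0.05    0.98]
Leontief inverse L = M⁻¹:
  [  1.0842    0.1179    0.0324    0.1144    0.1331    0.0462]
  [  0.0759    1.1246    0.0591    0.1127    0.0672    0.1430]
  [  0.0926    0.2005    1.1671    0.1724    0.1570    0.0638]
  [  0.1750    0.1810    0.1239    1.1530    0.1517    0.1314]
  [  0.1003    0.0655    0.0498    0.1643    1.0811    0.1216]
  [  0.0762    0.0844    0.0718    0.0758    0.0796    1.0449]
Total output x = L · d:
  x_0 = 1.0842·95 + 0.1179·62 + 0.0324·43 + 0.1144·26 + 0.1331·41 + 0.0462·51 = 122.4959
  x_1 = 0.0759·95 + 1.1246·62 + 0.0591·43 + 0.1127·26 + 0.0672·41 + 0.1430·51 = 92.4536
  x_2 = 0.0926·95 + 0.2005·62 + 1.1671·43 + 0.1724·26 + 0.1570·41 + 0.0638·51 = 85.5910
  x_3 = 0.1750·95 + 0.1810·62 + 0.1239·43 + 1.1530·26 + 0.1517·41 + 0.1314·51 = 76.0766
  x_4 = 0.1003·95 + 0.0655·62 + 0.0498·43 + 0.1643·26 + 1.0811·41 + 0.1216·51 = 70.5280
  x_5 = 0.0762·95 + 0.0844·62 + 0.0718·43 + 0.0758·26 + 0.0796·41 + 1.0449·51 = 74.0781
Output multipliers (column sums of L):
  Textiles: 1.6042
  Electronics: 1.7739
  Chemicals: 1.5041
  Manufacturing: 1.7927
  Agriculture: 1.6697
  Mining: 1.5509

Manufacturing (1.7927)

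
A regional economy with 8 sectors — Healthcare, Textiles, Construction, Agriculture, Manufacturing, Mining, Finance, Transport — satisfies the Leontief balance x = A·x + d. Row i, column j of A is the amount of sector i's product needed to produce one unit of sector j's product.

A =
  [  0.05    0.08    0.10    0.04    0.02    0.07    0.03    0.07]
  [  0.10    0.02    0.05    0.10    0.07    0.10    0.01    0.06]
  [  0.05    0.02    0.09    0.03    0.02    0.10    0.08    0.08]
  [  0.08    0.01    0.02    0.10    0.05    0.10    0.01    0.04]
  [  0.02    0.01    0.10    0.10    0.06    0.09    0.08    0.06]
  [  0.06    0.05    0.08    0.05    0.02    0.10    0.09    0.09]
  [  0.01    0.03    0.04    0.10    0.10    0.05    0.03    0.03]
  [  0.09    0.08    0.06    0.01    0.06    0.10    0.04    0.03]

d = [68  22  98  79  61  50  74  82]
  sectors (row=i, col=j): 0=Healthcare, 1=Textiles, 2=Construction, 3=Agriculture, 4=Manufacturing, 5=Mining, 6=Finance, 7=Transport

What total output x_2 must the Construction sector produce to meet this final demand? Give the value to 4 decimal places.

160.3374

Form M = I − A:
  [  0.95   -0.08   -0.10   -0.04   -0.02   -0.07   -0.03   -0.07]
  [ -0.10    0.98   -0.05   -0.10   -0.07   -0.10   -0.01   -0.06]
  [ -0.05   -0.02    0.91   -0.03   -0.02   -0.10   -0.08   -0.08]
  [ -0.08   -0.01   -0.02    0.90   -0.05   -0.10   -0.01   -0.04]
  [ -0.02   -0.01   -0.10   -0.10    0.94   -0.09   -0.08   -0.06]
  [ -0.06   -0.05   -0.08   -0.05   -0.02    0.90   -0.09   -0.09]
  [ -0.01   -0.03   -0.04   -0.10   -0.10   -0.05    0.97   -0.03]
  [ -0.09   -0.08   -0.06   -0.01   -0.06   -0.10   -0.04    0.97]
Leontief inverse L = M⁻¹:
  [  1.1042    0.1150    0.1608    0.0917    0.0593    0.1505    0.0735    0.1237]
  [  0.1573    1.0596    0.1182    0.1593    0.1111    0.1885    0.0588    0.1194]
  [  0.1000    0.0570    1.1516    0.0815    0.0610    0.1791    0.1266    0.1334]
  [  0.1264    0.0417    0.0735    1.1489    0.0829    0.1710    0.0486    0.0876]
  [  0.0741    0.0450    0.1649    0.1624    1.1061    0.1780    0.1306    0.1174]
  [  0.1193    0.0919    0.1489    0.1115    0.0683    1.1909    0.1404    0.1502]
  [  0.0516    0.0536    0.0889    0.1522    0.1358    0.1177    1.0671    0.0730]
  [  0.1419    0.1165    0.1259    0.0663    0.1004    0.1810    0.0866    1.0872]
Total output x = L · d:
  x_0 = 1.1042·68 + 0.1150·22 + 0.1608·98 + 0.0917·79 + 0.0593·61 + 0.1505·50 + 0.0735·74 + 0.1237·82 = 127.3400
  x_1 = 0.1573·68 + 1.0596·22 + 0.1182·98 + 0.1593·79 + 0.1111·61 + 0.1885·50 + 0.0588·74 + 0.1194·82 = 88.5267
  x_2 = 0.1000·68 + 0.0570·22 + 1.1516·98 + 0.0815·79 + 0.0610·61 + 0.1791·50 + 0.1266·74 + 0.1334·82 = 160.3374
  x_3 = 0.1264·68 + 0.0417·22 + 0.0735·98 + 1.1489·79 + 0.0829·61 + 0.1710·50 + 0.0486·74 + 0.0876·82 = 131.8606
  x_4 = 0.0741·68 + 0.0450·22 + 0.1649·98 + 0.1624·79 + 1.1061·61 + 0.1780·50 + 0.1306·74 + 0.1174·82 = 130.6831
  x_5 = 0.1193·68 + 0.0919·22 + 0.1489·98 + 0.1115·79 + 0.0683·61 + 1.1909·50 + 0.1404·74 + 0.1502·82 = 119.9511
  x_6 = 0.0516·68 + 0.0536·22 + 0.0889·98 + 0.1522·79 + 0.1358·61 + 0.1177·50 + 1.0671·74 + 0.0730·82 = 124.5465
  x_7 = 0.1419·68 + 0.1165·22 + 0.1259·98 + 0.0663·79 + 0.1004·61 + 0.1810·50 + 0.0866·74 + 1.0872·82 = 140.5150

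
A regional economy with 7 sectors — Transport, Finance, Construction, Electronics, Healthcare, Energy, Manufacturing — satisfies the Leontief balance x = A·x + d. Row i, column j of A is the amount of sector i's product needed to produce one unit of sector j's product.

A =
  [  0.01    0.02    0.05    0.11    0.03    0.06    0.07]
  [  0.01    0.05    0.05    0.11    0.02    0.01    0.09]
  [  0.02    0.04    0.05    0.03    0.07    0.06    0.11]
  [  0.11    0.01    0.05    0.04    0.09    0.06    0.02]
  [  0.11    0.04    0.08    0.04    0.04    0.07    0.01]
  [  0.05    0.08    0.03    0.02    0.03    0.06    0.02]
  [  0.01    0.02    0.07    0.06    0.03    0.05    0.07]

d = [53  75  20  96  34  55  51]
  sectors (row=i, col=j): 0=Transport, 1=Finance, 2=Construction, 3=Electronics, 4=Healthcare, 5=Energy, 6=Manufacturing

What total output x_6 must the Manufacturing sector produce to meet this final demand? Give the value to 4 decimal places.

76.3626

Form M = I − A:
  [  0.99   -0.02   -0.05   -0.11   -0.03   -0.06   -0.07]
  [ -0.01    0.95   -0.05   -0.11   -0.02   -0.01   -0.09]
  [ -0.02   -0.04    0.95   -0.03   -0.07   -0.06   -0.11]
  [ -0.11   -0.01   -0.05    0.96   -0.09   -0.06   -0.02]
  [ -0.11   -0.04   -0.08   -0.04    0.96   -0.07   -0.01]
  [ -0.05   -0.08   -0.03   -0.02   -0.03    0.94   -0.02]
  [ -0.01   -0.02   -0.07   -0.06   -0.03   -0.05    0.93]
Leontief inverse L = M⁻¹:
  [  1.0391    0.0387    0.0787    0.1363    0.0576    0.0899    0.0968]
  [  0.0361    1.0658    0.0793    0.1390    0.0470    0.0374    0.1195]
  [  0.0458    0.0618    1.0828    0.0609    0.0947    0.0912    0.1418]
  [  0.1394    0.0316    0.0819    1.0737    0.1161    0.0943    0.0496]
  [  0.1355    0.0629    0.1108    0.0756    1.0670    0.1030    0.0447]
  [  0.0678    0.0982    0.0528    0.0480    0.0477    1.0816    0.0457]
  [  0.0324    0.0373    0.0958    0.0833    0.0532    0.0762    1.0967]
Total output x = L · d:
  x_0 = 1.0391·53 + 0.0387·75 + 0.0787·20 + 0.1363·96 + 0.0576·34 + 0.0899·55 + 0.0968·51 = 84.4696
  x_1 = 0.0361·53 + 1.0658·75 + 0.0793·20 + 0.1390·96 + 0.0470·34 + 0.0374·55 + 0.1195·51 = 106.5334
  x_2 = 0.0458·53 + 0.0618·75 + 1.0828·20 + 0.0609·96 + 0.0947·34 + 0.0912·55 + 0.1418·51 = 50.0321
  x_3 = 0.1394·53 + 0.0316·75 + 0.0819·20 + 1.0737·96 + 0.1161·34 + 0.0943·55 + 0.0496·51 = 126.1389
  x_4 = 0.1355·53 + 0.0629·75 + 0.1108·20 + 0.0756·96 + 1.0670·34 + 0.1030·55 + 0.0447·51 = 65.5933
  x_5 = 0.0678·53 + 0.0982·75 + 0.0528·20 + 0.0480·96 + 0.0477·34 + 1.0816·55 + 0.0457·51 = 80.0691
  x_6 = 0.0324·53 + 0.0373·75 + 0.0958·20 + 0.0833·96 + 0.0532·34 + 0.0762·55 + 1.0967·51 = 76.3626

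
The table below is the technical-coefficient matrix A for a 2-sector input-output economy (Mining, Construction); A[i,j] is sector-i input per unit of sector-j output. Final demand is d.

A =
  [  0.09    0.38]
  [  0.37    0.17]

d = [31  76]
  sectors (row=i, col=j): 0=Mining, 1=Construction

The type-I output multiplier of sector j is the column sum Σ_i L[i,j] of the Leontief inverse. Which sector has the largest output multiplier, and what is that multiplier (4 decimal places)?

Form M = I − A:
  [  0.91   -0.38]
  [ -0.37    0.83]
Leontief inverse L = M⁻¹:
  [  1.3503    0.6182]
  [  0.6019    1.4804]
Total output x = L · d:
  x_0 = 1.3503·31 + 0.6182·76 = 88.8401
  x_1 = 0.6019·31 + 1.4804·76 = 131.1697
Output multipliers (column sums of L):
  Mining: 1.9522
  Construction: 2.0986

Construction (2.0986)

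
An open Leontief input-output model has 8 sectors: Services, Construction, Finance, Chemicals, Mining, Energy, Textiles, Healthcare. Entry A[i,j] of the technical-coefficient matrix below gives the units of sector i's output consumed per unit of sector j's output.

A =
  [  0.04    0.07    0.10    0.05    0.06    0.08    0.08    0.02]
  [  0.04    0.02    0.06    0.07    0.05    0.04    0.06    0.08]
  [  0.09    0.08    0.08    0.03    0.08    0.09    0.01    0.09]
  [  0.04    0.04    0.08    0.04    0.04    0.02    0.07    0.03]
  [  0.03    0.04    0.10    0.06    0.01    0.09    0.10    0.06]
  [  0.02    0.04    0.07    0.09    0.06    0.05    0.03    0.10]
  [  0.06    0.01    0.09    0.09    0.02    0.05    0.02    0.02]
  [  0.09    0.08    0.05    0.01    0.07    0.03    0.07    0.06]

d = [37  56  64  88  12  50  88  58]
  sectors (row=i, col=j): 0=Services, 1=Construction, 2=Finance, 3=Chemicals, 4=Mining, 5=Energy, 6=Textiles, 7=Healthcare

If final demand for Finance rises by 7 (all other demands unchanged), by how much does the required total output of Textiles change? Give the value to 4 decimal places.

1.0021

Form M = I − A:
  [  0.96   -0.07   -0.10   -0.05   -0.06   -0.08   -0.08   -0.02]
  [ -0.04    0.98   -0.06   -0.07   -0.05   -0.04   -0.06   -0.08]
  [ -0.09   -0.08    0.92   -0.03   -0.08   -0.09   -0.01   -0.09]
  [ -0.04   -0.04   -0.08    0.96   -0.04   -0.02   -0.07   -0.03]
  [ -0.03   -0.04   -0.10   -0.06    0.99   -0.09   -0.10   -0.06]
  [ -0.02   -0.04   -0.07   -0.09   -0.06    0.95   -0.03   -0.10]
  [ -0.06   -0.01   -0.09   -0.09   -0.02   -0.05    0.98   -0.02]
  [ -0.09   -0.08   -0.05   -0.01   -0.07   -0.03   -0.07    0.94]
Leontief inverse L = M⁻¹:
  [  1.0879    0.1132    0.1726    0.1020    0.1057    0.1339    0.1251    0.0762]
  [  0.0823    1.0586    0.1200    0.1092    0.0883    0.0827    0.1009    0.1234]
  [  0.1437    0.1332    1.1595    0.0838    0.1339    0.1504    0.0670    0.1540]
  [  0.0766    0.0722    0.1328    1.0755    0.0729    0.0592    0.1030    0.0680]
  [  0.0793    0.0835    0.1690    0.1091    1.0565    0.1396    0.1413    0.1138]
  [  0.0664    0.0830    0.1342    0.1316    0.1030    1.0957    0.0761    0.1503]
  [  0.0954    0.0450    0.1432    0.1239    0.0555    0.0887    1.0538    0.0589]
  [  0.1347    0.1210    0.1173    0.0565    0.1116    0.0805    0.1167    1.1082]
Total output x = L · d:
  x_0 = 1.0879·37 + 0.1132·56 + 0.1726·64 + 0.1020·88 + 0.1057·12 + 0.1339·50 + 0.1251·88 + 0.0762·58 = 90.0058
  x_1 = 0.0823·37 + 1.0586·56 + 0.1200·64 + 0.1092·88 + 0.0883·12 + 0.0827·50 + 0.1009·88 + 0.1234·58 = 100.8540
  x_2 = 0.1437·37 + 0.1332·56 + 1.1595·64 + 0.0838·88 + 0.1339·12 + 0.1504·50 + 0.0670·88 + 0.1540·58 = 118.3070
  x_3 = 0.0766·37 + 0.0722·56 + 0.1328·64 + 1.0755·88 + 0.0729·12 + 0.0592·50 + 0.1030·88 + 0.0680·58 = 126.8565
  x_4 = 0.0793·37 + 0.0835·56 + 0.1690·64 + 0.1091·88 + 1.0565·12 + 0.1396·50 + 0.1413·88 + 0.1138·58 = 66.7135
  x_5 = 0.0664·37 + 0.0830·56 + 0.1342·64 + 0.1316·88 + 0.1030·12 + 1.0957·50 + 0.0761·88 + 0.1503·58 = 98.7071
  x_6 = 0.0954·37 + 0.0450·56 + 0.1432·64 + 0.1239·88 + 0.0555·12 + 0.0887·50 + 1.0538·88 + 0.0589·58 = 127.3737
  x_7 = 0.1347·37 + 0.1210·56 + 0.1173·64 + 0.0565·88 + 0.1116·12 + 0.0805·50 + 0.1167·88 + 1.1082·58 = 104.1490
Δx_6 = L[6,2] · Δd_2 = 0.1432 · 7 = 1.0021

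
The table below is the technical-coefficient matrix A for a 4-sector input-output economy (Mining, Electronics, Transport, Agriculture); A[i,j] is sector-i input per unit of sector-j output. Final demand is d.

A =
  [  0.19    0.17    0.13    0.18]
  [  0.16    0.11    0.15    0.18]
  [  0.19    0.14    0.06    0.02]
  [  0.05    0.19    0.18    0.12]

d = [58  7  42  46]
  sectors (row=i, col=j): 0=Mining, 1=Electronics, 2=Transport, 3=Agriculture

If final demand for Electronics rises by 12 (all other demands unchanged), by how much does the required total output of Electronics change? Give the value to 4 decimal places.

Form M = I − A:
  [  0.81   -0.17   -0.13   -0.18]
  [ -0.16    0.89   -0.15   -0.18]
  [ -0.19   -0.14    0.94   -0.02]
  [ -0.05   -0.19   -0.18    0.88]
Leontief inverse L = M⁻¹:
  [  1.4159    0.4039    0.3330    0.3798]
  [  0.3588    1.3184    0.3271    0.3505]
  [  0.3445    0.2858    1.1869    0.1559]
  [  0.2284    0.3661    0.3323    1.2655]
Total output x = L · d:
  x_0 = 1.4159·58 + 0.4039·7 + 0.3330·42 + 0.3798·46 = 116.4074
  x_1 = 0.3588·58 + 1.3184·7 + 0.3271·42 + 0.3505·46 = 59.9012
  x_2 = 0.3445·58 + 0.2858·7 + 1.1869·42 + 0.1559·46 = 79.0034
  x_3 = 0.2284·58 + 0.3661·7 + 0.3323·42 + 1.2655·46 = 87.9798
Δx_1 = L[1,1] · Δd_1 = 1.3184 · 12 = 15.8210

15.8210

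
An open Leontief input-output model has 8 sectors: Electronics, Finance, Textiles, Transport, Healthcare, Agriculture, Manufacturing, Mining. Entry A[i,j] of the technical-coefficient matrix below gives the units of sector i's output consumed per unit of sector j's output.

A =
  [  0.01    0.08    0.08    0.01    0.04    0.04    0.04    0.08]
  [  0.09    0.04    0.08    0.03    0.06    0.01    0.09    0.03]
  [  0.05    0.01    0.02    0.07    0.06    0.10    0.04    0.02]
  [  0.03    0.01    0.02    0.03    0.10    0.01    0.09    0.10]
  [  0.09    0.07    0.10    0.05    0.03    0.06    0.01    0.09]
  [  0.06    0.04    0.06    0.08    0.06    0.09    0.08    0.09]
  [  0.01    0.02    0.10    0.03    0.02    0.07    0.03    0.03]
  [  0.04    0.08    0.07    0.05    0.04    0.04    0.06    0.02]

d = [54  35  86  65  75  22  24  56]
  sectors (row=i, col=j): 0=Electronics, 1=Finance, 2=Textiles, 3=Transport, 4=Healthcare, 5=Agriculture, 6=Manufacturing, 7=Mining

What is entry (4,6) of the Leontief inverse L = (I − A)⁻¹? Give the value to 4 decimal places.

Form M = I − A:
  [  0.99   -0.08   -0.08   -0.01   -0.04   -0.04   -0.04   -0.08]
  [ -0.09    0.96   -0.08   -0.03   -0.06   -0.01   -0.09   -0.03]
  [ -0.05   -0.01    0.98   -0.07   -0.06   -0.10   -0.04   -0.02]
  [ -0.03   -0.01   -0.02    0.97   -0.10   -0.01   -0.09   -0.10]
  [ -0.09   -0.07   -0.10   -0.05    0.97   -0.06   -0.01   -0.09]
  [ -0.06   -0.04   -0.06   -0.08   -0.06    0.91   -0.08   -0.09]
  [ -0.01   -0.02   -0.10   -0.03   -0.02   -0.07    0.97   -0.03]
  [ -0.04   -0.08   -0.07   -0.05   -0.04   -0.04   -0.06    0.98]
Leontief inverse L = M⁻¹:
  [  1.0438    0.1080    0.1226    0.0411    0.0724    0.0765    0.0759    0.1112]
  [  0.1213    1.0710    0.1289    0.0601    0.0940    0.0507    0.1247    0.0686]
  [  0.0804    0.0382    1.0624    0.1004    0.0944    0.1367    0.0761    0.0632]
  [  0.0606    0.0420    0.0680    1.0590    0.1294    0.0460    0.1210    0.1355]
  [  0.1306    0.1088    0.1532    0.0888    1.0751    0.1061    0.0583    0.1364]
  [  0.1038    0.0817    0.1227    0.1239    0.1091    1.1430    0.1328    0.1452]
  [  0.0359    0.0399    0.1311    0.0580    0.0488    0.1044    1.0597    0.0593]
  [  0.0731    0.1069    0.1142    0.0800    0.0753    0.0767    0.0976    1.0571]
Total output x = L · d:
  x_0 = 1.0438·54 + 0.1080·35 + 0.1226·86 + 0.0411·65 + 0.0724·75 + 0.0765·22 + 0.0759·24 + 0.1112·56 = 88.5266
  x_1 = 0.1213·54 + 1.0710·35 + 0.1289·86 + 0.0601·65 + 0.0940·75 + 0.0507·22 + 0.1247·24 + 0.0686·56 = 74.0203
  x_2 = 0.0804·54 + 0.0382·35 + 1.0624·86 + 0.1004·65 + 0.0944·75 + 0.1367·22 + 0.0761·24 + 0.0632·56 = 119.0267
  x_3 = 0.0606·54 + 0.0420·35 + 0.0680·86 + 1.0590·65 + 0.1294·75 + 0.0460·22 + 0.1210·24 + 0.1355·56 = 100.6299
  x_4 = 0.1306·54 + 0.1088·35 + 0.1532·86 + 0.0888·65 + 1.0751·75 + 0.1061·22 + 0.0583·24 + 0.1364·56 = 121.8138
  x_5 = 0.1038·54 + 0.0817·35 + 0.1227·86 + 0.1239·65 + 0.1091·75 + 1.1430·22 + 0.1328·24 + 0.1452·56 = 71.7170
  x_6 = 0.0359·54 + 0.0399·35 + 0.1311·86 + 0.0580·65 + 0.0488·75 + 0.1044·22 + 1.0597·24 + 0.0593·56 = 53.0837
  x_7 = 0.0731·54 + 0.1069·35 + 0.1142·86 + 0.0800·65 + 0.0753·75 + 0.0767·22 + 0.0976·24 + 1.0571·56 = 91.5840

L[4,6] = 0.0583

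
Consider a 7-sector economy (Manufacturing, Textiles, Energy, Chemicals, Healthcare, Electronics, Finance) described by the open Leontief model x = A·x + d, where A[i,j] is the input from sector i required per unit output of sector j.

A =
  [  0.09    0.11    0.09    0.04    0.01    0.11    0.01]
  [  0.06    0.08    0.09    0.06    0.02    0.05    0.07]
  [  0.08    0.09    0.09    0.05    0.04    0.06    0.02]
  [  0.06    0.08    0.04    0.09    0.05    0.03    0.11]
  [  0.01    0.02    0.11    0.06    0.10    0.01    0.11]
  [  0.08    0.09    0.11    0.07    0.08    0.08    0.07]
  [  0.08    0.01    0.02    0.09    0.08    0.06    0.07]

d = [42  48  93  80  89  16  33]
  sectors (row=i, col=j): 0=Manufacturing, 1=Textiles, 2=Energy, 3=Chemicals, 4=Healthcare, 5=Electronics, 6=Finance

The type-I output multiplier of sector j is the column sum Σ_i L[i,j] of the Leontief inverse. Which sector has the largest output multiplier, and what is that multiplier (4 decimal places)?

Energy (2.0040)

Form M = I − A:
  [  0.91   -0.11   -0.09   -0.04   -0.01   -0.11   -0.01]
  [ -0.06    0.92   -0.09   -0.06   -0.02   -0.05   -0.07]
  [ -0.08   -0.09    0.91   -0.05   -0.04   -0.06   -0.02]
  [ -0.06   -0.08   -0.04    0.91   -0.05   -0.03   -0.11]
  [ -0.01   -0.02   -0.11   -0.06    0.90   -0.01   -0.11]
  [ -0.08   -0.09   -0.11   -0.07   -0.08    0.92   -0.07]
  [ -0.08   -0.01   -0.02   -0.09   -0.08   -0.06    0.93]
Leontief inverse L = M⁻¹:
  [  1.1515    0.1796    0.1630    0.0932    0.0491    0.1655    0.0587]
  [  0.1150    1.1371    0.1501    0.1112    0.0585    0.0973    0.1175]
  [  0.1342    0.1507    1.1553    0.0993    0.0772    0.1080    0.0666]
  [  0.1156    0.1347    0.0995    1.1469    0.0940    0.0769    0.1661]
  [  0.0569    0.0638    0.1645    0.1109    1.1452    0.0476    0.1611]
  [  0.1510    0.1652    0.1947    0.1385    0.1353    1.1416    0.1366]
  [  0.1290    0.0601    0.0768    0.1408    0.1229    0.1028    1.1218]
Total output x = L · d:
  x_0 = 1.1515·42 + 0.1796·48 + 0.1630·93 + 0.0932·80 + 0.0491·89 + 0.1655·16 + 0.0587·33 = 88.5506
  x_1 = 0.1150·42 + 1.1371·48 + 0.1501·93 + 0.1112·80 + 0.0585·89 + 0.0973·16 + 0.1175·33 = 92.9129
  x_2 = 0.1342·42 + 0.1507·48 + 1.1553·93 + 0.0993·80 + 0.0772·89 + 0.1080·16 + 0.0666·33 = 139.0589
  x_3 = 0.1156·42 + 0.1347·48 + 0.0995·93 + 1.1469·80 + 0.0940·89 + 0.0769·16 + 0.1661·33 = 127.3974
  x_4 = 0.0569·42 + 0.0638·48 + 0.1645·93 + 0.1109·80 + 1.1452·89 + 0.0476·16 + 0.1611·33 = 137.6230
  x_5 = 0.1510·42 + 0.1652·48 + 0.1947·93 + 0.1385·80 + 0.1353·89 + 1.1416·16 + 0.1366·33 = 78.2738
  x_6 = 0.1290·42 + 0.0601·48 + 0.0768·93 + 0.1408·80 + 0.1229·89 + 0.1028·16 + 1.1218·33 = 76.3079
Output multipliers (column sums of L):
  Manufacturing: 1.8533
  Textiles: 1.8913
  Energy: 2.0040
  Chemicals: 1.8407
  Healthcare: 1.6822
  Electronics: 1.7396
  Finance: 1.8283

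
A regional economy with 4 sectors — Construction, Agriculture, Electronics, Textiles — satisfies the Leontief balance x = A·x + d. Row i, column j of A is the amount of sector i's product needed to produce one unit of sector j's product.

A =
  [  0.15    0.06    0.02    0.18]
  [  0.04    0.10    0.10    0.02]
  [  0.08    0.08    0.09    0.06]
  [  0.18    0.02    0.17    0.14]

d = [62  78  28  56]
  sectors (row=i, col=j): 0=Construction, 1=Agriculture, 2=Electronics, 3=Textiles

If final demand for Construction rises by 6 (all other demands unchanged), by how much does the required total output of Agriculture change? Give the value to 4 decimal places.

Form M = I − A:
  [  0.85   -0.06   -0.02   -0.18]
  [ -0.04    0.90   -0.10   -0.02]
  [ -0.08   -0.08    0.91   -0.06]
  [ -0.18   -0.02   -0.17    0.86]
Leontief inverse L = M⁻¹:
  [  1.2464    0.0969    0.0884    0.2693]
  [  0.0769    1.1294    0.1355    0.0518]
  [  0.1354    0.1123    1.1348    0.1101]
  [  0.2894    0.0688    0.2460    1.2421]
Total output x = L · d:
  x_0 = 1.2464·62 + 0.0969·78 + 0.0884·28 + 0.2693·56 = 102.3895
  x_1 = 0.0769·62 + 1.1294·78 + 0.1355·28 + 0.0518·56 = 99.5563
  x_2 = 0.1354·62 + 0.1123·78 + 1.1348·28 + 0.1101·56 = 55.0999
  x_3 = 0.2894·62 + 0.0688·78 + 0.2460·28 + 1.2421·56 = 99.7537
Δx_1 = L[1,0] · Δd_0 = 0.0769 · 6 = 0.4612

0.4612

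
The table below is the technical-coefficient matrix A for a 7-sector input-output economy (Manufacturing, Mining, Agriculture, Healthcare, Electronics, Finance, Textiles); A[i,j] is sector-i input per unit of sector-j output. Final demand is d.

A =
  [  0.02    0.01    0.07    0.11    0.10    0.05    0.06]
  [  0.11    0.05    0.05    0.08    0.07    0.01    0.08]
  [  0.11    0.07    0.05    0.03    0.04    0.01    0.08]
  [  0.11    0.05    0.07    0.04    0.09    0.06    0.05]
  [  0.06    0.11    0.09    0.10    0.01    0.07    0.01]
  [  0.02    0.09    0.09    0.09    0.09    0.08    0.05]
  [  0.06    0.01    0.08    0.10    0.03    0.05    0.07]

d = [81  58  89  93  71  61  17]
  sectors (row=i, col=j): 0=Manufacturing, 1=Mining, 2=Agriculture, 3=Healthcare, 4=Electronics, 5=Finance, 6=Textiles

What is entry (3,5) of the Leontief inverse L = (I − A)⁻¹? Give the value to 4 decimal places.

Form M = I − A:
  [  0.98   -0.01   -0.07   -0.11   -0.10   -0.05   -0.06]
  [ -0.11    0.95   -0.05   -0.08   -0.07   -0.01   -0.08]
  [ -0.11   -0.07    0.95   -0.03   -0.04   -0.01   -0.08]
  [ -0.11   -0.05   -0.07    0.96   -0.09   -0.06   -0.05]
  [ -0.06   -0.11   -0.09   -0.10    0.99   -0.07   -0.01]
  [ -0.02   -0.09   -0.09   -0.09   -0.09    0.92   -0.05]
  [ -0.06   -0.01   -0.08   -0.10   -0.03   -0.05    0.93]
Leontief inverse L = M⁻¹:
  [  1.0759    0.0552    0.1247    0.1654    0.1436    0.0876    0.1000]
  [  0.1662    1.0893    0.1064    0.1430    0.1192    0.0472    0.1251]
  [  0.1575    0.1017    1.0977    0.0858    0.0826    0.0401    0.1210]
  [  0.1663    0.0964    0.1299    1.1070    0.1415    0.0997    0.0966]
  [  0.1222    0.1541    0.1445    0.1582    1.0649    0.1044    0.0591]
  [  0.0893    0.1448    0.1544    0.1580    0.1449    1.1219    0.1019]
  [  0.1114    0.0471    0.1305    0.1522    0.0750    0.0840    1.1112]
Total output x = L · d:
  x_0 = 1.0759·81 + 0.0552·58 + 0.1247·89 + 0.1654·93 + 0.1436·71 + 0.0876·61 + 0.1000·17 = 134.0645
  x_1 = 0.1662·81 + 1.0893·58 + 0.1064·89 + 0.1430·93 + 0.1192·71 + 0.0472·61 + 0.1251·17 = 112.8858
  x_2 = 0.1575·81 + 0.1017·58 + 1.0977·89 + 0.0858·93 + 0.0826·71 + 0.0401·61 + 0.1210·17 = 134.6949
  x_3 = 0.1663·81 + 0.0964·58 + 0.1299·89 + 1.1070·93 + 0.1415·71 + 0.0997·61 + 0.0966·17 = 151.3349
  x_4 = 0.1222·81 + 0.1541·58 + 0.1445·89 + 0.1582·93 + 1.0649·71 + 0.1044·61 + 0.0591·17 = 129.3975
  x_5 = 0.0893·81 + 0.1448·58 + 0.1544·89 + 0.1580·93 + 0.1449·71 + 1.1219·61 + 0.1019·17 = 124.5359
  x_6 = 0.1114·81 + 0.0471·58 + 0.1305·89 + 0.1522·93 + 0.0750·71 + 0.0840·61 + 1.1112·17 = 66.8715

L[3,5] = 0.0997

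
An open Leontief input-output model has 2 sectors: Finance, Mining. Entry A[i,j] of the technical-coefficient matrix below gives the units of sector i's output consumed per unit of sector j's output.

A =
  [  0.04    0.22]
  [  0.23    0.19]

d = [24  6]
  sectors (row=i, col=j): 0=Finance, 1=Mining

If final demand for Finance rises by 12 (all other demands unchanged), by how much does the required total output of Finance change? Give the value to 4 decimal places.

13.3700

Form M = I − A:
  [  0.96   -0.22]
  [ -0.23    0.81]
Leontief inverse L = M⁻¹:
  [  1.1142    0.3026]
  [  0.3164    1.3205]
Total output x = L · d:
  x_0 = 1.1142·24 + 0.3026·6 = 28.5557
  x_1 = 0.3164·24 + 1.3205·6 = 15.5158
Δx_0 = L[0,0] · Δd_0 = 1.1142 · 12 = 13.3700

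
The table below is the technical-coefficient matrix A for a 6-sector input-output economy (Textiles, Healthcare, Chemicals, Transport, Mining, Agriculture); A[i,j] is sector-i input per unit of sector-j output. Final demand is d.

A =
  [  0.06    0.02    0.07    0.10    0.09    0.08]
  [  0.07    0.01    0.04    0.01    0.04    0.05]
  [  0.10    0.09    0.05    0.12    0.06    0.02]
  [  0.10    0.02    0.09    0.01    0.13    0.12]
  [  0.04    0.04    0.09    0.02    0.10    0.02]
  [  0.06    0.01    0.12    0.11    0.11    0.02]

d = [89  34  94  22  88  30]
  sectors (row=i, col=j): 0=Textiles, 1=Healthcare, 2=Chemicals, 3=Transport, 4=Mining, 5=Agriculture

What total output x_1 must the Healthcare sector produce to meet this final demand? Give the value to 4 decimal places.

58.9820

Form M = I − A:
  [  0.94   -0.02   -0.07   -0.10   -0.09   -0.08]
  [ -0.07    0.99   -0.04   -0.01   -0.04   -0.05]
  [ -0.10   -0.09    0.95   -0.12   -0.06   -0.02]
  [ -0.10   -0.02   -0.09    0.99   -0.13   -0.12]
  [ -0.04   -0.04   -0.09   -0.02    0.90   -0.02]
  [ -0.06   -0.01   -0.12   -0.11   -0.11    0.98]
Leontief inverse L = M⁻¹:
  [  1.1100    0.0444    0.1268    0.1440    0.1564    0.1163]
  [  0.0949    1.0227    0.0690    0.0372    0.0732    0.0674]
  [  0.1520    0.1123    1.1034    0.1597    0.1245    0.0628]
  [  0.1513    0.0480    0.1523    1.0653    0.1999    0.1524]
  [  0.0746    0.0606    0.1263    0.0511    1.1421    0.0413]
  [  0.1129    0.0391    0.1749    0.1541    0.1762    1.0577]
Total output x = L · d:
  x_0 = 1.1100·89 + 0.0444·34 + 0.1268·94 + 0.1440·22 + 0.1564·88 + 0.1163·30 = 132.6457
  x_1 = 0.0949·89 + 1.0227·34 + 0.0690·94 + 0.0372·22 + 0.0732·88 + 0.0674·30 = 58.9820
  x_2 = 0.1520·89 + 0.1123·34 + 1.1034·94 + 0.1597·22 + 0.1245·88 + 0.0628·30 = 137.4225
  x_3 = 0.1513·89 + 0.0480·34 + 0.1523·94 + 1.0653·22 + 0.1999·88 + 0.1524·30 = 75.0234
  x_4 = 0.0746·89 + 0.0606·34 + 0.1263·94 + 0.0511·22 + 1.1421·88 + 0.0413·30 = 123.4471
  x_5 = 0.1129·89 + 0.0391·34 + 0.1749·94 + 0.1541·22 + 0.1762·88 + 1.0577·30 = 78.4398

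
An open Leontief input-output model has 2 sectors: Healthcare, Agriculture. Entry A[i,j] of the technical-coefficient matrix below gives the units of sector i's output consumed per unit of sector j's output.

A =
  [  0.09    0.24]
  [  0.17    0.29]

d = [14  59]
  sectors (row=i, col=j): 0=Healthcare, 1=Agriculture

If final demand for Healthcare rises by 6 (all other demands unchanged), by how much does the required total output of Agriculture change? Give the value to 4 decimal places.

Form M = I − A:
  [  0.91   -0.24]
  [ -0.17    0.71]
Leontief inverse L = M⁻¹:
  [  1.1730    0.3965]
  [  0.2809    1.5034]
Total output x = L · d:
  x_0 = 1.1730·14 + 0.3965·59 = 39.8150
  x_1 = 0.2809·14 + 1.5034·59 = 92.6318
Δx_1 = L[1,0] · Δd_0 = 0.2809 · 6 = 1.6851

1.6851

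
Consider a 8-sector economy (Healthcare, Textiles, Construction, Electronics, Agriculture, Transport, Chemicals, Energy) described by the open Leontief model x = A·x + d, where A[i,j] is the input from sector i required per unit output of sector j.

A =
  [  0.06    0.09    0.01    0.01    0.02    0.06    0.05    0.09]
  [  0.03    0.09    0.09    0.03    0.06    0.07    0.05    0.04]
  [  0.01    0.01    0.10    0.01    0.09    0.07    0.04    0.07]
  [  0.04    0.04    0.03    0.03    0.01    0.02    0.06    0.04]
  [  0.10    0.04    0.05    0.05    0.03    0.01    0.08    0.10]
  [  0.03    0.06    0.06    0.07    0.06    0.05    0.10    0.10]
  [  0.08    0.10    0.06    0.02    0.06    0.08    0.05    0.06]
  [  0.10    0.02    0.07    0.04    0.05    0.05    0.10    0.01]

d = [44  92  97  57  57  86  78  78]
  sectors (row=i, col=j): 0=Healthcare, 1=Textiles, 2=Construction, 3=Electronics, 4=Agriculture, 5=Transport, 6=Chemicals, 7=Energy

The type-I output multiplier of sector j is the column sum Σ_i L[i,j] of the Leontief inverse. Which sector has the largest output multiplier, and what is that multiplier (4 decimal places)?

Chemicals (1.9393)

Form M = I − A:
  [  0.94   -0.09   -0.01   -0.01   -0.02   -0.06   -0.05   -0.09]
  [ -0.03    0.91   -0.09   -0.03   -0.06   -0.07   -0.05   -0.04]
  [ -0.01   -0.01    0.90   -0.01   -0.09   -0.07   -0.04   -0.07]
  [ -0.04   -0.04   -0.03    0.97   -0.01   -0.02   -0.06   -0.04]
  [ -0.10   -0.04   -0.05   -0.05    0.97   -0.01   -0.08   -0.10]
  [ -0.03   -0.06   -0.06   -0.07   -0.06    0.95   -0.10   -0.10]
  [ -0.08   -0.10   -0.06   -0.02   -0.06   -0.08    0.95   -0.06]
  [ -0.10   -0.02   -0.07   -0.04   -0.05   -0.05   -0.10    0.99]
Leontief inverse L = M⁻¹:
  [  1.1016    0.1338    0.0533    0.0336    0.0554    0.0999    0.0985    0.1323]
  [  0.0738    1.1359    0.1440    0.0570    0.1041    0.1149    0.1040    0.0935]
  [  0.0525    0.0446    1.1468    0.0349    0.1289    0.1070    0.0902    0.1184]
  [  0.0675    0.0693    0.0590    1.0443    0.0340    0.0473    0.0907    0.0690]
  [  0.1494    0.0874    0.0962    0.0731    1.0683    0.0547    0.1325    0.1483]
  [  0.0862    0.1128    0.1179    0.1003    0.1070    1.1003    0.1631    0.1566]
  [  0.1311    0.1544    0.1165    0.0501    0.1065    0.1303    1.1110    0.1197]
  [  0.1443    0.0681    0.1144    0.0630    0.0883    0.0934    0.1492    1.0640]
Total output x = L · d:
  x_0 = 1.1016·44 + 0.1338·92 + 0.0533·97 + 0.0336·57 + 0.0554·57 + 0.0999·86 + 0.0985·78 + 0.1323·78 = 97.6220
  x_1 = 0.0738·44 + 1.1359·92 + 0.1440·97 + 0.0570·57 + 0.1041·57 + 0.1149·86 + 0.1040·78 + 0.0935·78 = 156.1954
  x_2 = 0.0525·44 + 0.0446·92 + 1.1468·97 + 0.0349·57 + 0.1289·57 + 0.1070·86 + 0.0902·78 + 0.1184·78 = 152.4552
  x_3 = 0.0675·44 + 0.0693·92 + 0.0590·97 + 1.0443·57 + 0.0340·57 + 0.0473·86 + 0.0907·78 + 0.0690·78 = 93.0583
  x_4 = 0.1494·44 + 0.0874·92 + 0.0962·97 + 0.0731·57 + 1.0683·57 + 0.0547·86 + 0.1325·78 + 0.1483·78 = 115.6165
  x_5 = 0.0862·44 + 0.1128·92 + 0.1179·97 + 0.1003·57 + 0.1070·57 + 1.1003·86 + 0.1631·78 + 0.1566·78 = 156.9887
  x_6 = 0.1311·44 + 0.1544·92 + 0.1165·97 + 0.0501·57 + 0.1065·57 + 0.1303·86 + 1.1110·78 + 0.1197·78 = 147.4041
  x_7 = 0.1443·44 + 0.0681·92 + 0.1144·97 + 0.0630·57 + 0.0883·57 + 0.0934·86 + 0.1492·78 + 1.0640·78 = 135.0010
Output multipliers (column sums of L):
  Healthcare: 1.8063
  Textiles: 1.8064
  Construction: 1.8481
  Electronics: 1.4563
  Agriculture: 1.6925
  Transport: 1.7479
  Chemicals: 1.9393
  Energy: 1.9019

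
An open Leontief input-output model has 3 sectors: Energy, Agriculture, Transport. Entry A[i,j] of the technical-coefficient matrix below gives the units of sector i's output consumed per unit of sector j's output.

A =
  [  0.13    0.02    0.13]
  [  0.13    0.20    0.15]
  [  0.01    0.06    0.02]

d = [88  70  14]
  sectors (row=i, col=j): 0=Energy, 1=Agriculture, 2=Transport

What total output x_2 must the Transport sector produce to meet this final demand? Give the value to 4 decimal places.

Form M = I − A:
  [  0.87   -0.02   -0.13]
  [ -0.13    0.80   -0.15]
  [ -0.01   -0.06    0.98]
Leontief inverse L = M⁻¹:
  [  1.1574    0.0409    0.1598]
  [  0.1925    1.2713    0.2201]
  [  0.0236    0.0783    1.0355]
Total output x = L · d:
  x_0 = 1.1574·88 + 0.0409·70 + 0.1598·14 = 106.9505
  x_1 = 0.1925·88 + 1.2713·70 + 0.2201·14 = 109.0141
  x_2 = 0.0236·88 + 0.0783·70 + 1.0355·14 = 22.0514

22.0514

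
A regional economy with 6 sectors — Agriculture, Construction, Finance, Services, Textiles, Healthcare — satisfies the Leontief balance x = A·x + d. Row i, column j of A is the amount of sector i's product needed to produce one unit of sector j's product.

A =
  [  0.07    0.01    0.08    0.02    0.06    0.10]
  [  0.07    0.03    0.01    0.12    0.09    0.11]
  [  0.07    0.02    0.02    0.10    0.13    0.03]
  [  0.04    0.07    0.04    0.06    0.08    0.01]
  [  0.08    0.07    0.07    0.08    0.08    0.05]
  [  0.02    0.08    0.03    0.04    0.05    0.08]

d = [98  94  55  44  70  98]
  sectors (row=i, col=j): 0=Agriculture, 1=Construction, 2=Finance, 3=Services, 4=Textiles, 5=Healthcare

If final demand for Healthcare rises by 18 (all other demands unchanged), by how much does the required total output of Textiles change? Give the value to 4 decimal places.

1.6481

Form M = I − A:
  [  0.93   -0.01   -0.08   -0.02   -0.06   -0.10]
  [ -0.07    0.97   -0.01   -0.12   -0.09   -0.11]
  [ -0.07   -0.02    0.98   -0.10   -0.13   -0.03]
  [ -0.04   -0.07   -0.04    0.94   -0.08   -0.01]
  [ -0.08   -0.07   -0.07   -0.08    0.92   -0.05]
  [ -0.02   -0.08   -0.03   -0.04   -0.05    0.92]
Leontief inverse L = M⁻¹:
  [  1.0997    0.0357    0.1037    0.0533    0.1017    0.1333]
  [  0.1055    1.0668    0.0406    0.1610    0.1391    0.1497]
  [  0.1052    0.0505    1.0496    0.1380    0.1755    0.0627]
  [  0.0698    0.0929    0.0611    1.0955    0.1197    0.0391]
  [  0.1202    0.1019    0.0999    0.1267    1.1349    0.0916]
  [  0.0461    0.1048    0.0481    0.0742    0.0869    1.1116]
Total output x = L · d:
  x_0 = 1.0997·98 + 0.0357·94 + 0.1037·55 + 0.0533·44 + 0.1017·70 + 0.1333·98 = 139.3476
  x_1 = 0.1055·98 + 1.0668·94 + 0.0406·55 + 0.1610·44 + 0.1391·70 + 0.1497·98 = 144.3373
  x_2 = 0.1052·98 + 0.0505·94 + 1.0496·55 + 0.1380·44 + 0.1755·70 + 0.0627·98 = 97.2901
  x_3 = 0.0698·98 + 0.0929·94 + 0.0611·55 + 1.0955·44 + 0.1197·70 + 0.0391·98 = 79.3504
  x_4 = 0.1202·98 + 0.1019·94 + 0.0999·55 + 0.1267·44 + 1.1349·70 + 0.0916·98 = 120.8417
  x_5 = 0.0461·98 + 0.1048·94 + 0.0481·55 + 0.0742·44 + 0.0869·70 + 1.1116·98 = 135.2921
Δx_4 = L[4,5] · Δd_5 = 0.0916 · 18 = 1.6481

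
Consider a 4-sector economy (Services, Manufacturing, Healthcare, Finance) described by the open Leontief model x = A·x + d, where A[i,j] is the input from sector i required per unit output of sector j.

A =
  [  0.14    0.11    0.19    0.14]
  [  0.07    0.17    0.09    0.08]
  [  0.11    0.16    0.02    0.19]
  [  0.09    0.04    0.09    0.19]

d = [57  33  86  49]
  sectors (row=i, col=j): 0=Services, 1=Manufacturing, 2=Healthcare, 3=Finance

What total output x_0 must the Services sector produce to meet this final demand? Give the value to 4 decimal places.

119.4808

Form M = I − A:
  [  0.86   -0.11   -0.19   -0.14]
  [ -0.07    0.83   -0.09   -0.08]
  [ -0.11   -0.16    0.98   -0.19]
  [ -0.09   -0.04   -0.09    0.81]
Leontief inverse L = M⁻¹:
  [  1.2518    0.2372    0.2928    0.3085]
  [  0.1431    1.2638    0.1610    0.1873]
  [  0.1964    0.2557    1.1114    0.3199]
  [  0.1680    0.1172    0.1640    1.3136]
Total output x = L · d:
  x_0 = 1.2518·57 + 0.2372·33 + 0.2928·86 + 0.3085·49 = 119.4808
  x_1 = 0.1431·57 + 1.2638·33 + 0.1610·86 + 0.1873·49 = 72.8871
  x_2 = 0.1964·57 + 0.2557·33 + 1.1114·86 + 0.3199·49 = 130.8858
  x_3 = 0.1680·57 + 0.1172·33 + 0.1640·86 + 1.3136·49 = 91.9117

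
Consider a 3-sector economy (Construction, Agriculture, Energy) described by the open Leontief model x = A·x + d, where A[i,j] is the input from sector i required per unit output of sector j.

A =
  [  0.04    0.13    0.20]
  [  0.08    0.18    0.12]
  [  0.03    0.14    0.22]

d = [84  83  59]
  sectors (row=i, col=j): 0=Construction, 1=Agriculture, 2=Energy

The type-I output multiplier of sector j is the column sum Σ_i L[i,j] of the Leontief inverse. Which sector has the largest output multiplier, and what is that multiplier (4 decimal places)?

Energy (1.8683)

Form M = I − A:
  [  0.96   -0.13   -0.20]
  [ -0.08    0.82   -0.12]
  [ -0.03   -0.14    0.78]
Leontief inverse L = M⁻¹:
  [  1.0698    0.2223    0.3085]
  [  0.1134    1.2760    0.2254]
  [  0.0615    0.2376    1.3344]
Total output x = L · d:
  x_0 = 1.0698·84 + 0.2223·83 + 0.3085·59 = 126.5173
  x_1 = 0.1134·84 + 1.2760·83 + 0.2254·59 = 128.7253
  x_2 = 0.0615·84 + 0.2376·83 + 1.3344·59 = 103.6116
Output multipliers (column sums of L):
  Construction: 1.2447
  Agriculture: 1.7358
  Energy: 1.8683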